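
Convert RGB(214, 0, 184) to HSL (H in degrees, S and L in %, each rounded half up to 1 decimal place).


Normalize: R'=214/255≈0.8392, G'=0/255≈0.0000, B'=184/255≈0.7216
Max=214/255, Min=0/255, Δ=Max-Min=214/255
L = (Max+Min)/2 = (214+0)/510 = 214/510 = 0.41960… → L = 42.0%
L ≤ 0.5 → S = Δ/(Max+Min) = 214/(214+0) = 214/214 = 1 → S = 100.0%
(the 1/255 factors cancel in S and H, so raw channel differences can be used)
Max is R' → H = 60 × (((G-B)/Δ) mod 6) = 60 × (((0-184)/214) mod 6)
  (-184)/214 = -0.8598…; negative, so add 6 → 5.1401…
  H = 60 × 5.1401… = 308.411…° → H = 308.4°
= HSL(308.4°, 100.0%, 42.0%)


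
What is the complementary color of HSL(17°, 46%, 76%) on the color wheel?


Complement = opposite side of color wheel = hue + 180°
H' = (17 + 180) mod 360 = 197°
S and L unchanged.
= HSL(197°, 46%, 76%)


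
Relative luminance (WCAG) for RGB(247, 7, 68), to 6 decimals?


Linearize each channel (sRGB transfer function): c = v/255; c_lin = c/12.92 if c ≤ 0.04045, else ((c+0.055)/1.055)^2.4
  R: 247/255 ≈ 0.968627 > 0.04045 → ((0.968627+0.055)/1.055)^2.4 ≈ 0.930111
  G: 7/255 ≈ 0.027451 ≤ 0.04045 → 0.027451/12.92 ≈ 0.002125
  B: 68/255 ≈ 0.266667 > 0.04045 → ((0.266667+0.055)/1.055)^2.4 ≈ 0.057805
R_lin = 0.930111, G_lin = 0.002125, B_lin = 0.057805
L = 0.2126×R + 0.7152×G + 0.0722×B
L = 0.2126×0.930111 + 0.7152×0.002125 + 0.0722×0.057805
L ≈ 0.203435


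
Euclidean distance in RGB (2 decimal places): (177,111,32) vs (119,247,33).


d = √[(R₁-R₂)² + (G₁-G₂)² + (B₁-B₂)²]
d = √[(177-119)² + (111-247)² + (32-33)²]
d = √[3364 + 18496 + 1]
d = √21861
d ≈ 147.85


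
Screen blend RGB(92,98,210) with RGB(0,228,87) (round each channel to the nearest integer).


Screen: C = 255 - (255-A)×(255-B)/255, rounded to nearest integer
R: 255 - (255-92)×(255-0)/255 = 255 - 41565/255 ≈ 255 - 163.000 = 92.000 → 92
G: 255 - (255-98)×(255-228)/255 = 255 - 4239/255 ≈ 255 - 16.624 = 238.376 → 238
B: 255 - (255-210)×(255-87)/255 = 255 - 7560/255 ≈ 255 - 29.647 = 225.353 → 225
= RGB(92, 238, 225)


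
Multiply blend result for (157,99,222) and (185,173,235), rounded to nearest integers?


Multiply: C = A×B/255, rounded to nearest integer
R: 157×185/255 = 29045/255 ≈ 113.902 → 114
G: 99×173/255 = 17127/255 ≈ 67.165 → 67
B: 222×235/255 = 52170/255 ≈ 204.588 → 205
= RGB(114, 67, 205)


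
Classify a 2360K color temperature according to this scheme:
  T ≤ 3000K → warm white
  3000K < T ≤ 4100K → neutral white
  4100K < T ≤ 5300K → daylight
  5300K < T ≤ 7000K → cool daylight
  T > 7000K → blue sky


Temperature: 2360K
2360K ≤ 3000K → warm white
Classification: warm white


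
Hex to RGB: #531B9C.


53 → 83 (R)
1B → 27 (G)
9C → 156 (B)
= RGB(83, 27, 156)


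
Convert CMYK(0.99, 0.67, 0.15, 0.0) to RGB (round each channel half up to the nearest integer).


R = 255 × (1-C) × (1-K) = 255 × 0.01 × 1.00 = 2.55 → 3
G = 255 × (1-M) × (1-K) = 255 × 0.33 × 1.00 = 84.15 → 84
B = 255 × (1-Y) × (1-K) = 255 × 0.85 × 1.00 = 216.75 → 217
= RGB(3, 84, 217)


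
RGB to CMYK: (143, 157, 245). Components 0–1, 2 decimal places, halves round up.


R'=143/255≈0.5608, G'=157/255≈0.6157, B'=245/255≈0.9608
K = 1 - max(R',G',B') = 1 - 245/255 = 10/255 = 0.03921… → 0.04
(1-R'-K)/(1-K) simplifies to (max-R)/max with max = 245:
C = (245-143)/245 = 102/245 = 0.41632… → 0.42
M = (245-157)/245 = 88/245 = 0.35918… → 0.36
Y = (245-245)/245 = 0/245 = 0 → 0.00
= CMYK(0.42, 0.36, 0.00, 0.04)


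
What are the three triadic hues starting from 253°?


Triadic: equally spaced at 120° intervals
H1 = 253°
H2 = (253 + 120) mod 360 = 13°
H3 = (253 + 240) mod 360 = 133°
Triadic = 253°, 13°, 133°


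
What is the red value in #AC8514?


Color: #AC8514
R = AC = 172
G = 85 = 133
B = 14 = 20
Red = 172


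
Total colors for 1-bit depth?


Colors = 2^bits = 2^1
= 2 colors


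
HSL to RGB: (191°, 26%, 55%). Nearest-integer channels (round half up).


H=191°, S=0.26, L=0.55
C = (1-|2L-1|)×S = (1-|0.10|)×0.26 = 0.234
H' = H/60 = 191/60 ≈ 3.1833; X = C×(1-|H' mod 2 - 1|) = 0.1911
m = L - C/2 = 0.55 - 0.117 = 0.433
Sector ⌊H'⌋ = 3 → (R',G',B') = (0.0, 0.1911, 0.234)
RGB = ((R'+m)×255, (G'+m)×255, (B'+m)×255) = (110.415, 159.1455, 170.085)
Round half up → RGB(110, 159, 170)


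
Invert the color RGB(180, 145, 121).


Invert: (255-R, 255-G, 255-B)
R: 255-180 = 75
G: 255-145 = 110
B: 255-121 = 134
= RGB(75, 110, 134)


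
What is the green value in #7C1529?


Color: #7C1529
R = 7C = 124
G = 15 = 21
B = 29 = 41
Green = 21


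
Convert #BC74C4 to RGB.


BC → 188 (R)
74 → 116 (G)
C4 → 196 (B)
= RGB(188, 116, 196)


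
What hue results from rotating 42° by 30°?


New hue = (H + rotation) mod 360
New hue = (42 + 30) mod 360
= 72 mod 360
= 72°


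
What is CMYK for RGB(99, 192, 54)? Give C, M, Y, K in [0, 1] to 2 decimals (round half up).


R'=99/255≈0.3882, G'=192/255≈0.7529, B'=54/255≈0.2118
K = 1 - max(R',G',B') = 1 - 192/255 = 63/255 = 0.24705… → 0.25
(1-R'-K)/(1-K) simplifies to (max-R)/max with max = 192:
C = (192-99)/192 = 93/192 = 0.48437… → 0.48
M = (192-192)/192 = 0/192 = 0 → 0.00
Y = (192-54)/192 = 138/192 = 0.71875 → 0.72
= CMYK(0.48, 0.00, 0.72, 0.25)


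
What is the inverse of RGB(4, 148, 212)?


Invert: (255-R, 255-G, 255-B)
R: 255-4 = 251
G: 255-148 = 107
B: 255-212 = 43
= RGB(251, 107, 43)


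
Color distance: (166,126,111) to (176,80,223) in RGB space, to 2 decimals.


d = √[(R₁-R₂)² + (G₁-G₂)² + (B₁-B₂)²]
d = √[(166-176)² + (126-80)² + (111-223)²]
d = √[100 + 2116 + 12544]
d = √14760
d ≈ 121.49


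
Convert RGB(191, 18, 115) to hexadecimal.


R = 191 → BF (hex)
G = 18 → 12 (hex)
B = 115 → 73 (hex)
Hex = #BF1273


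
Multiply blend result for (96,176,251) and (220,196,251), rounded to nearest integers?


Multiply: C = A×B/255, rounded to nearest integer
R: 96×220/255 = 21120/255 ≈ 82.824 → 83
G: 176×196/255 = 34496/255 ≈ 135.278 → 135
B: 251×251/255 = 63001/255 ≈ 247.063 → 247
= RGB(83, 135, 247)


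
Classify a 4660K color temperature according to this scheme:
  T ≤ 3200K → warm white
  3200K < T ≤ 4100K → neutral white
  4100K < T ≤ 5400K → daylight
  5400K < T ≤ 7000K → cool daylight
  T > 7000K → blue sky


Temperature: 4660K
4100K < 4660K ≤ 5400K → daylight
Classification: daylight


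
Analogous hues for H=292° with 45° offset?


Base hue: 292°
Left analog: (292 - 45) mod 360 = 247°
Right analog: (292 + 45) mod 360 = 337°
Analogous hues = 247° and 337°


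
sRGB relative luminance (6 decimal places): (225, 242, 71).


Linearize each channel (sRGB transfer function): c = v/255; c_lin = c/12.92 if c ≤ 0.04045, else ((c+0.055)/1.055)^2.4
  R: 225/255 ≈ 0.882353 > 0.04045 → ((0.882353+0.055)/1.055)^2.4 ≈ 0.752942
  G: 242/255 ≈ 0.949020 > 0.04045 → ((0.949020+0.055)/1.055)^2.4 ≈ 0.887923
  B: 71/255 ≈ 0.278431 > 0.04045 → ((0.278431+0.055)/1.055)^2.4 ≈ 0.063010
R_lin = 0.752942, G_lin = 0.887923, B_lin = 0.063010
L = 0.2126×R + 0.7152×G + 0.0722×B
L = 0.2126×0.752942 + 0.7152×0.887923 + 0.0722×0.063010
L ≈ 0.799667


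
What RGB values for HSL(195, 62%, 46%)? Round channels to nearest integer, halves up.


H=195°, S=0.62, L=0.46
C = (1-|2L-1|)×S = (1-|-0.08|)×0.62 = 0.5704
H' = H/60 = 195/60 ≈ 3.2500; X = C×(1-|H' mod 2 - 1|) = 0.4278
m = L - C/2 = 0.46 - 0.2852 = 0.1748
Sector ⌊H'⌋ = 3 → (R',G',B') = (0.0, 0.4278, 0.5704)
RGB = ((R'+m)×255, (G'+m)×255, (B'+m)×255) = (44.574, 153.663, 190.026)
Round half up → RGB(45, 154, 190)


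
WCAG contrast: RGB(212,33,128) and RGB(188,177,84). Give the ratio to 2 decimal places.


Linearize each sRGB channel c=v/255: c/12.92 if c ≤ 0.04045 else ((c+0.055)/1.055)^2.4
L = 0.2126×R_lin + 0.7152×G_lin + 0.0722×B_lin
Color 1 (212,33,128):
  R=212: 212/255≈0.8314 > 0.04045 → ((0.8314+0.055)/1.055)^2.4 ≈ 0.65837
  G=33: 33/255≈0.1294 > 0.04045 → ((0.1294+0.055)/1.055)^2.4 ≈ 0.01521
  B=128: 128/255≈0.5020 > 0.04045 → ((0.5020+0.055)/1.055)^2.4 ≈ 0.21586
  L1 = 0.2126×0.65837 + 0.7152×0.01521 + 0.0722×0.21586 ≈ 0.16643
Color 2 (188,177,84):
  R=188: 188/255≈0.7373 > 0.04045 → ((0.7373+0.055)/1.055)^2.4 ≈ 0.50289
  G=177: 177/255≈0.6941 > 0.04045 → ((0.6941+0.055)/1.055)^2.4 ≈ 0.43966
  B=84: 84/255≈0.3294 > 0.04045 → ((0.3294+0.055)/1.055)^2.4 ≈ 0.08866
  L2 = 0.2126×0.50289 + 0.7152×0.43966 + 0.0722×0.08866 ≈ 0.42776
Lighter = 0.42776, Darker = 0.16643
Ratio = (L_lighter + 0.05) / (L_darker + 0.05)
Ratio = (0.42776 + 0.05) / (0.16643 + 0.05) = 0.47776 / 0.21643 ≈ 2.2074
Ratio ≈ 2.21:1


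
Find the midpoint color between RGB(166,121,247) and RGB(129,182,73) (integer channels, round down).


Midpoint: each channel = ⌊(C₁+C₂)/2⌋
R: ⌊(166+129)/2⌋ = 147
G: ⌊(121+182)/2⌋ = 151
B: ⌊(247+73)/2⌋ = 160
= RGB(147, 151, 160)


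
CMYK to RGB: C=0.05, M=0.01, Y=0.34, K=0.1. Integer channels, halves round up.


R = 255 × (1-C) × (1-K) = 255 × 0.95 × 0.90 = 218.025 → 218
G = 255 × (1-M) × (1-K) = 255 × 0.99 × 0.90 = 227.205 → 227
B = 255 × (1-Y) × (1-K) = 255 × 0.66 × 0.90 = 151.47 → 151
= RGB(218, 227, 151)


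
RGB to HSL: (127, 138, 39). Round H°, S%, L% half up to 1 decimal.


Normalize: R'=127/255≈0.4980, G'=138/255≈0.5412, B'=39/255≈0.1529
Max=138/255, Min=39/255, Δ=Max-Min=99/255
L = (Max+Min)/2 = (138+39)/510 = 177/510 = 0.34705… → L = 34.7%
L ≤ 0.5 → S = Δ/(Max+Min) = 99/(138+39) = 99/177 = 0.55932… → S = 55.9%
(the 1/255 factors cancel in S and H, so raw channel differences can be used)
Max is G' → H = 60 × ((B-R)/Δ + 2) = 60 × ((39-127)/99 + 2)
  -88/99 + 2 = -0.8888… + 2 = 1.1111…
  H = 60 × 1.1111… = 66.666…° → H = 66.7°
= HSL(66.7°, 55.9%, 34.7%)


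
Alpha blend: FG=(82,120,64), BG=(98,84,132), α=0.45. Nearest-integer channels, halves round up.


C = α×F + (1-α)×B, with 1-α = 0.55
R: 0.45×82 + 0.55×98 = 36.90 + 53.90 = 90.80 → 91
G: 0.45×120 + 0.55×84 = 54.00 + 46.20 = 100.20 → 100
B: 0.45×64 + 0.55×132 = 28.80 + 72.60 = 101.40 → 101
= RGB(91, 100, 101)


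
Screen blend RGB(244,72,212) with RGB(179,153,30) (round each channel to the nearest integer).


Screen: C = 255 - (255-A)×(255-B)/255, rounded to nearest integer
R: 255 - (255-244)×(255-179)/255 = 255 - 836/255 ≈ 255 - 3.278 = 251.722 → 252
G: 255 - (255-72)×(255-153)/255 = 255 - 18666/255 ≈ 255 - 73.200 = 181.800 → 182
B: 255 - (255-212)×(255-30)/255 = 255 - 9675/255 ≈ 255 - 37.941 = 217.059 → 217
= RGB(252, 182, 217)


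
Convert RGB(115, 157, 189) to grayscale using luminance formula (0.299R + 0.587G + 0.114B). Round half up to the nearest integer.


Gray = 0.299×R + 0.587×G + 0.114×B
Gray = 0.299×115 + 0.587×157 + 0.114×189
Gray = 34.385 + 92.159 + 21.546
Gray = 148.090 → round half up → 148
Gray = 148


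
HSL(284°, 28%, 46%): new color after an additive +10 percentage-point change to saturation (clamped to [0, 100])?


Original S = 28%
Adjustment = +10 percentage points
New S = 28 + (10) = 38
Clamp to [0, 100] → 38
= HSL(284°, 38%, 46%)


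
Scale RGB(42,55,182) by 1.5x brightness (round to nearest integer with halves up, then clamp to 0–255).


Multiply each channel by 1.5, round half up, clamp to [0, 255]
R: 42×1.5 = 63
G: 55×1.5 = 82.5 → round → 83
B: 182×1.5 = 273 → clamp → 255
= RGB(63, 83, 255)


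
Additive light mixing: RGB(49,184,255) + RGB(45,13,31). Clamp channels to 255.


Additive: each channel = min(255, C₁+C₂)
R: 49+45 = 94 → 94
G: 184+13 = 197 → 197
B: 255+31 = 286 → 255
= RGB(94, 197, 255)


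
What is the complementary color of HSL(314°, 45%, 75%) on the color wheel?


Complement = opposite side of color wheel = hue + 180°
H' = (314 + 180) mod 360 = 134°
S and L unchanged.
= HSL(134°, 45%, 75%)


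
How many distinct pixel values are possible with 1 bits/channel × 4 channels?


Total bits = 1 bits/channel × 4 channels = 4 bits
Distinct pixel values = 2^4
= 16 pixel values


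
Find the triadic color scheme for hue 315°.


Triadic: equally spaced at 120° intervals
H1 = 315°
H2 = (315 + 120) mod 360 = 75°
H3 = (315 + 240) mod 360 = 195°
Triadic = 315°, 75°, 195°


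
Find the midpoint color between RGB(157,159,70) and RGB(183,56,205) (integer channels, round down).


Midpoint: each channel = ⌊(C₁+C₂)/2⌋
R: ⌊(157+183)/2⌋ = 170
G: ⌊(159+56)/2⌋ = 107
B: ⌊(70+205)/2⌋ = 137
= RGB(170, 107, 137)


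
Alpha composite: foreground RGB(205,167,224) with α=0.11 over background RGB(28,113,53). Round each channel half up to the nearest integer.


C = α×F + (1-α)×B, with 1-α = 0.89
R: 0.11×205 + 0.89×28 = 22.55 + 24.92 = 47.47 → 47
G: 0.11×167 + 0.89×113 = 18.37 + 100.57 = 118.94 → 119
B: 0.11×224 + 0.89×53 = 24.64 + 47.17 = 71.81 → 72
= RGB(47, 119, 72)


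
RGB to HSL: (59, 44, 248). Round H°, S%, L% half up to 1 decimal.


Normalize: R'=59/255≈0.2314, G'=44/255≈0.1725, B'=248/255≈0.9725
Max=248/255, Min=44/255, Δ=Max-Min=204/255
L = (Max+Min)/2 = (248+44)/510 = 292/510 = 0.57254… → L = 57.3%
L > 0.5 → S = Δ/(2-Max-Min) = 204/(510-248-44) = 204/218 = 0.93577… → S = 93.6%
(the 1/255 factors cancel in S and H, so raw channel differences can be used)
Max is B' → H = 60 × ((R-G)/Δ + 4) = 60 × ((59-44)/204 + 4)
  15/204 + 4 = 0.0735… + 4 = 4.0735…
  H = 60 × 4.0735… = 244.411…° → H = 244.4°
= HSL(244.4°, 93.6%, 57.3%)


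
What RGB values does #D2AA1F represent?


D2 → 210 (R)
AA → 170 (G)
1F → 31 (B)
= RGB(210, 170, 31)


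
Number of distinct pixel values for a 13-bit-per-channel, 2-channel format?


Total bits = 13 bits/channel × 2 channels = 26 bits
Distinct pixel values = 2^26
= 67,108,864 pixel values


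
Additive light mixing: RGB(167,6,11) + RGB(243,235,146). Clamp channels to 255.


Additive: each channel = min(255, C₁+C₂)
R: 167+243 = 410 → 255
G: 6+235 = 241 → 241
B: 11+146 = 157 → 157
= RGB(255, 241, 157)


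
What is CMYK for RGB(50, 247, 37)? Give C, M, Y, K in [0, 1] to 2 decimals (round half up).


R'=50/255≈0.1961, G'=247/255≈0.9686, B'=37/255≈0.1451
K = 1 - max(R',G',B') = 1 - 247/255 = 8/255 = 0.03137… → 0.03
(1-R'-K)/(1-K) simplifies to (max-R)/max with max = 247:
C = (247-50)/247 = 197/247 = 0.79757… → 0.80
M = (247-247)/247 = 0/247 = 0 → 0.00
Y = (247-37)/247 = 210/247 = 0.85020… → 0.85
= CMYK(0.80, 0.00, 0.85, 0.03)


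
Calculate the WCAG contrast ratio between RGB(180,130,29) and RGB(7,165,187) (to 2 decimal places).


Linearize each sRGB channel c=v/255: c/12.92 if c ≤ 0.04045 else ((c+0.055)/1.055)^2.4
L = 0.2126×R_lin + 0.7152×G_lin + 0.0722×B_lin
Color 1 (180,130,29):
  R=180: 180/255≈0.7059 > 0.04045 → ((0.7059+0.055)/1.055)^2.4 ≈ 0.45641
  G=130: 130/255≈0.5098 > 0.04045 → ((0.5098+0.055)/1.055)^2.4 ≈ 0.22323
  B=29: 29/255≈0.1137 > 0.04045 → ((0.1137+0.055)/1.055)^2.4 ≈ 0.01229
  L1 = 0.2126×0.45641 + 0.7152×0.22323 + 0.0722×0.01229 ≈ 0.25757
Color 2 (7,165,187):
  R=7: 7/255≈0.0275 ≤ 0.04045 → 0.0275/12.92 ≈ 0.00212
  G=165: 165/255≈0.6471 > 0.04045 → ((0.6471+0.055)/1.055)^2.4 ≈ 0.37626
  B=187: 187/255≈0.7333 > 0.04045 → ((0.7333+0.055)/1.055)^2.4 ≈ 0.49693
  L2 = 0.2126×0.00212 + 0.7152×0.37626 + 0.0722×0.49693 ≈ 0.30543
Lighter = 0.30543, Darker = 0.25757
Ratio = (L_lighter + 0.05) / (L_darker + 0.05)
Ratio = (0.30543 + 0.05) / (0.25757 + 0.05) = 0.35543 / 0.30757 ≈ 1.1556
Ratio ≈ 1.16:1


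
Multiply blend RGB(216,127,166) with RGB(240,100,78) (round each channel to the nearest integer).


Multiply: C = A×B/255, rounded to nearest integer
R: 216×240/255 = 51840/255 ≈ 203.294 → 203
G: 127×100/255 = 12700/255 ≈ 49.804 → 50
B: 166×78/255 = 12948/255 ≈ 50.776 → 51
= RGB(203, 50, 51)


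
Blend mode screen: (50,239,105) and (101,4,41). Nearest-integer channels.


Screen: C = 255 - (255-A)×(255-B)/255, rounded to nearest integer
R: 255 - (255-50)×(255-101)/255 = 255 - 31570/255 ≈ 255 - 123.804 = 131.196 → 131
G: 255 - (255-239)×(255-4)/255 = 255 - 4016/255 ≈ 255 - 15.749 = 239.251 → 239
B: 255 - (255-105)×(255-41)/255 = 255 - 32100/255 ≈ 255 - 125.882 = 129.118 → 129
= RGB(131, 239, 129)


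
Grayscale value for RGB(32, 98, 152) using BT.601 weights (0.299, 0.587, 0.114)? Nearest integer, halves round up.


Gray = 0.299×R + 0.587×G + 0.114×B
Gray = 0.299×32 + 0.587×98 + 0.114×152
Gray = 9.568 + 57.526 + 17.328
Gray = 84.422 → round half up → 84
Gray = 84


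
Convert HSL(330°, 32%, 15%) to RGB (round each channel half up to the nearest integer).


H=330°, S=0.32, L=0.15
C = (1-|2L-1|)×S = (1-|-0.70|)×0.32 = 0.096
H' = H/60 = 330/60 ≈ 5.5000; X = C×(1-|H' mod 2 - 1|) = 0.048
m = L - C/2 = 0.15 - 0.048 = 0.102
Sector ⌊H'⌋ = 5 → (R',G',B') = (0.096, 0.0, 0.048)
RGB = ((R'+m)×255, (G'+m)×255, (B'+m)×255) = (50.49, 26.01, 38.25)
Round half up → RGB(50, 26, 38)


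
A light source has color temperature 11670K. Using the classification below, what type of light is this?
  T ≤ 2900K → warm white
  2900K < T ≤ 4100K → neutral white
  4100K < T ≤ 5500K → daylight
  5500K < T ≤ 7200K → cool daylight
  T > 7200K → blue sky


Temperature: 11670K
11670K > 7200K → blue sky
Classification: blue sky


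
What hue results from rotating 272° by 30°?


New hue = (H + rotation) mod 360
New hue = (272 + 30) mod 360
= 302 mod 360
= 302°


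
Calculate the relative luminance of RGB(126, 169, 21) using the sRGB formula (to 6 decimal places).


Linearize each channel (sRGB transfer function): c = v/255; c_lin = c/12.92 if c ≤ 0.04045, else ((c+0.055)/1.055)^2.4
  R: 126/255 ≈ 0.494118 > 0.04045 → ((0.494118+0.055)/1.055)^2.4 ≈ 0.208637
  G: 169/255 ≈ 0.662745 > 0.04045 → ((0.662745+0.055)/1.055)^2.4 ≈ 0.396755
  B: 21/255 ≈ 0.082353 > 0.04045 → ((0.082353+0.055)/1.055)^2.4 ≈ 0.007499
R_lin = 0.208637, G_lin = 0.396755, B_lin = 0.007499
L = 0.2126×R + 0.7152×G + 0.0722×B
L = 0.2126×0.208637 + 0.7152×0.396755 + 0.0722×0.007499
L ≈ 0.328657


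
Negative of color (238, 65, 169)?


Invert: (255-R, 255-G, 255-B)
R: 255-238 = 17
G: 255-65 = 190
B: 255-169 = 86
= RGB(17, 190, 86)


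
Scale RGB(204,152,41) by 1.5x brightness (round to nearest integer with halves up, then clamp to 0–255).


Multiply each channel by 1.5, round half up, clamp to [0, 255]
R: 204×1.5 = 306 → clamp → 255
G: 152×1.5 = 228
B: 41×1.5 = 61.5 → round → 62
= RGB(255, 228, 62)


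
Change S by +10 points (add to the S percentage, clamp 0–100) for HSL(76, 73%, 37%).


Original S = 73%
Adjustment = +10 percentage points
New S = 73 + (10) = 83
Clamp to [0, 100] → 83
= HSL(76°, 83%, 37%)


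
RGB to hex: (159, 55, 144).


R = 159 → 9F (hex)
G = 55 → 37 (hex)
B = 144 → 90 (hex)
Hex = #9F3790


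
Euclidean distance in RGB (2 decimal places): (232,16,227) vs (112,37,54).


d = √[(R₁-R₂)² + (G₁-G₂)² + (B₁-B₂)²]
d = √[(232-112)² + (16-37)² + (227-54)²]
d = √[14400 + 441 + 29929]
d = √44770
d ≈ 211.59


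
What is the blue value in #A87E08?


Color: #A87E08
R = A8 = 168
G = 7E = 126
B = 08 = 8
Blue = 8


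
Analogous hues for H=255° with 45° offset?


Base hue: 255°
Left analog: (255 - 45) mod 360 = 210°
Right analog: (255 + 45) mod 360 = 300°
Analogous hues = 210° and 300°


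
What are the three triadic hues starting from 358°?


Triadic: equally spaced at 120° intervals
H1 = 358°
H2 = (358 + 120) mod 360 = 118°
H3 = (358 + 240) mod 360 = 238°
Triadic = 358°, 118°, 238°


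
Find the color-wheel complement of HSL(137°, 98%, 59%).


Complement = opposite side of color wheel = hue + 180°
H' = (137 + 180) mod 360 = 317°
S and L unchanged.
= HSL(317°, 98%, 59%)


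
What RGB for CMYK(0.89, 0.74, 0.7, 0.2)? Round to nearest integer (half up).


R = 255 × (1-C) × (1-K) = 255 × 0.11 × 0.80 = 22.44 → 22
G = 255 × (1-M) × (1-K) = 255 × 0.26 × 0.80 = 53.04 → 53
B = 255 × (1-Y) × (1-K) = 255 × 0.30 × 0.80 = 61.2 → 61
= RGB(22, 53, 61)


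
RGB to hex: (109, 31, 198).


R = 109 → 6D (hex)
G = 31 → 1F (hex)
B = 198 → C6 (hex)
Hex = #6D1FC6


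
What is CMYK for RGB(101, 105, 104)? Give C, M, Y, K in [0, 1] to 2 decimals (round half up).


R'=101/255≈0.3961, G'=105/255≈0.4118, B'=104/255≈0.4078
K = 1 - max(R',G',B') = 1 - 105/255 = 150/255 = 0.58823… → 0.59
(1-R'-K)/(1-K) simplifies to (max-R)/max with max = 105:
C = (105-101)/105 = 4/105 = 0.03809… → 0.04
M = (105-105)/105 = 0/105 = 0 → 0.00
Y = (105-104)/105 = 1/105 = 0.00952… → 0.01
= CMYK(0.04, 0.00, 0.01, 0.59)


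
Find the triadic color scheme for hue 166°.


Triadic: equally spaced at 120° intervals
H1 = 166°
H2 = (166 + 120) mod 360 = 286°
H3 = (166 + 240) mod 360 = 46°
Triadic = 166°, 286°, 46°


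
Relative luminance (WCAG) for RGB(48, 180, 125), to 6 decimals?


Linearize each channel (sRGB transfer function): c = v/255; c_lin = c/12.92 if c ≤ 0.04045, else ((c+0.055)/1.055)^2.4
  R: 48/255 ≈ 0.188235 > 0.04045 → ((0.188235+0.055)/1.055)^2.4 ≈ 0.029557
  G: 180/255 ≈ 0.705882 > 0.04045 → ((0.705882+0.055)/1.055)^2.4 ≈ 0.456411
  B: 125/255 ≈ 0.490196 > 0.04045 → ((0.490196+0.055)/1.055)^2.4 ≈ 0.205079
R_lin = 0.029557, G_lin = 0.456411, B_lin = 0.205079
L = 0.2126×R + 0.7152×G + 0.0722×B
L = 0.2126×0.029557 + 0.7152×0.456411 + 0.0722×0.205079
L ≈ 0.347516


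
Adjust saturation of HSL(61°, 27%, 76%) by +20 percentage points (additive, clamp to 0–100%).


Original S = 27%
Adjustment = +20 percentage points
New S = 27 + (20) = 47
Clamp to [0, 100] → 47
= HSL(61°, 47%, 76%)


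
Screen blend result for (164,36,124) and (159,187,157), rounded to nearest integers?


Screen: C = 255 - (255-A)×(255-B)/255, rounded to nearest integer
R: 255 - (255-164)×(255-159)/255 = 255 - 8736/255 ≈ 255 - 34.259 = 220.741 → 221
G: 255 - (255-36)×(255-187)/255 = 255 - 14892/255 ≈ 255 - 58.400 = 196.600 → 197
B: 255 - (255-124)×(255-157)/255 = 255 - 12838/255 ≈ 255 - 50.345 = 204.655 → 205
= RGB(221, 197, 205)


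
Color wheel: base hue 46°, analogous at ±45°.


Base hue: 46°
Left analog: (46 - 45) mod 360 = 1°
Right analog: (46 + 45) mod 360 = 91°
Analogous hues = 1° and 91°


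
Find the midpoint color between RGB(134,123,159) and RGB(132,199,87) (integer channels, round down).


Midpoint: each channel = ⌊(C₁+C₂)/2⌋
R: ⌊(134+132)/2⌋ = 133
G: ⌊(123+199)/2⌋ = 161
B: ⌊(159+87)/2⌋ = 123
= RGB(133, 161, 123)


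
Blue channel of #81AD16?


Color: #81AD16
R = 81 = 129
G = AD = 173
B = 16 = 22
Blue = 22


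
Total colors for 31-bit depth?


Colors = 2^bits = 2^31
= 2,147,483,648 colors


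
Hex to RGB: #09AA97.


09 → 9 (R)
AA → 170 (G)
97 → 151 (B)
= RGB(9, 170, 151)


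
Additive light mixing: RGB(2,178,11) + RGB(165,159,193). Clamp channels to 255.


Additive: each channel = min(255, C₁+C₂)
R: 2+165 = 167 → 167
G: 178+159 = 337 → 255
B: 11+193 = 204 → 204
= RGB(167, 255, 204)


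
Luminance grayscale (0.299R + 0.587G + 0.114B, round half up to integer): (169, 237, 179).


Gray = 0.299×R + 0.587×G + 0.114×B
Gray = 0.299×169 + 0.587×237 + 0.114×179
Gray = 50.531 + 139.119 + 20.406
Gray = 210.056 → round half up → 210
Gray = 210


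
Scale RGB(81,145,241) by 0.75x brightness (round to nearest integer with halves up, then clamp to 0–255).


Multiply each channel by 0.75, round half up, clamp to [0, 255]
R: 81×0.75 = 60.75 → round → 61
G: 145×0.75 = 108.75 → round → 109
B: 241×0.75 = 180.75 → round → 181
= RGB(61, 109, 181)


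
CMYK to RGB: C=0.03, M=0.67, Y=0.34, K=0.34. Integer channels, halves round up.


R = 255 × (1-C) × (1-K) = 255 × 0.97 × 0.66 = 163.251 → 163
G = 255 × (1-M) × (1-K) = 255 × 0.33 × 0.66 = 55.539 → 56
B = 255 × (1-Y) × (1-K) = 255 × 0.66 × 0.66 = 111.078 → 111
= RGB(163, 56, 111)


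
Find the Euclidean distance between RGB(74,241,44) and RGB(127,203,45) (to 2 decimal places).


d = √[(R₁-R₂)² + (G₁-G₂)² + (B₁-B₂)²]
d = √[(74-127)² + (241-203)² + (44-45)²]
d = √[2809 + 1444 + 1]
d = √4254
d ≈ 65.22


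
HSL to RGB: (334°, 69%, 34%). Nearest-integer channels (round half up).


H=334°, S=0.69, L=0.34
C = (1-|2L-1|)×S = (1-|-0.32|)×0.69 = 0.4692
H' = H/60 = 334/60 ≈ 5.5667; X = C×(1-|H' mod 2 - 1|) = 0.20332
m = L - C/2 = 0.34 - 0.2346 = 0.1054
Sector ⌊H'⌋ = 5 → (R',G',B') = (0.4692, 0.0, 0.20332)
RGB = ((R'+m)×255, (G'+m)×255, (B'+m)×255) = (146.523, 26.877, 78.7236)
Round half up → RGB(147, 27, 79)


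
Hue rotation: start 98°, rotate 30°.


New hue = (H + rotation) mod 360
New hue = (98 + 30) mod 360
= 128 mod 360
= 128°


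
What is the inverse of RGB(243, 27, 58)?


Invert: (255-R, 255-G, 255-B)
R: 255-243 = 12
G: 255-27 = 228
B: 255-58 = 197
= RGB(12, 228, 197)


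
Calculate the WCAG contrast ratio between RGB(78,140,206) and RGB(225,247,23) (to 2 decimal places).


Linearize each sRGB channel c=v/255: c/12.92 if c ≤ 0.04045 else ((c+0.055)/1.055)^2.4
L = 0.2126×R_lin + 0.7152×G_lin + 0.0722×B_lin
Color 1 (78,140,206):
  R=78: 78/255≈0.3059 > 0.04045 → ((0.3059+0.055)/1.055)^2.4 ≈ 0.07619
  G=140: 140/255≈0.5490 > 0.04045 → ((0.5490+0.055)/1.055)^2.4 ≈ 0.26225
  B=206: 206/255≈0.8078 > 0.04045 → ((0.8078+0.055)/1.055)^2.4 ≈ 0.61721
  L1 = 0.2126×0.07619 + 0.7152×0.26225 + 0.0722×0.61721 ≈ 0.24832
Color 2 (225,247,23):
  R=225: 225/255≈0.8824 > 0.04045 → ((0.8824+0.055)/1.055)^2.4 ≈ 0.75294
  G=247: 247/255≈0.9686 > 0.04045 → ((0.9686+0.055)/1.055)^2.4 ≈ 0.93011
  B=23: 23/255≈0.0902 > 0.04045 → ((0.0902+0.055)/1.055)^2.4 ≈ 0.00857
  L2 = 0.2126×0.75294 + 0.7152×0.93011 + 0.0722×0.00857 ≈ 0.82591
Lighter = 0.82591, Darker = 0.24832
Ratio = (L_lighter + 0.05) / (L_darker + 0.05)
Ratio = (0.82591 + 0.05) / (0.24832 + 0.05) = 0.87591 / 0.29832 ≈ 2.9361
Ratio ≈ 2.94:1


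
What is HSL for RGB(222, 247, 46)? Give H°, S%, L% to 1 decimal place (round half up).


Normalize: R'=222/255≈0.8706, G'=247/255≈0.9686, B'=46/255≈0.1804
Max=247/255, Min=46/255, Δ=Max-Min=201/255
L = (Max+Min)/2 = (247+46)/510 = 293/510 = 0.57450… → L = 57.5%
L > 0.5 → S = Δ/(2-Max-Min) = 201/(510-247-46) = 201/217 = 0.92626… → S = 92.6%
(the 1/255 factors cancel in S and H, so raw channel differences can be used)
Max is G' → H = 60 × ((B-R)/Δ + 2) = 60 × ((46-222)/201 + 2)
  -176/201 + 2 = -0.8756… + 2 = 1.1243…
  H = 60 × 1.1243… = 67.462…° → H = 67.5°
= HSL(67.5°, 92.6%, 57.5%)


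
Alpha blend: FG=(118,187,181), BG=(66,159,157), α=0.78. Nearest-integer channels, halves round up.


C = α×F + (1-α)×B, with 1-α = 0.22
R: 0.78×118 + 0.22×66 = 92.04 + 14.52 = 106.56 → 107
G: 0.78×187 + 0.22×159 = 145.86 + 34.98 = 180.84 → 181
B: 0.78×181 + 0.22×157 = 141.18 + 34.54 = 175.72 → 176
= RGB(107, 181, 176)


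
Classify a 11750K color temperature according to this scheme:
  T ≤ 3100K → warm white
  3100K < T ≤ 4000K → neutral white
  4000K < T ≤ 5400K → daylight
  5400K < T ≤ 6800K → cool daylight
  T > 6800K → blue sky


Temperature: 11750K
11750K > 6800K → blue sky
Classification: blue sky


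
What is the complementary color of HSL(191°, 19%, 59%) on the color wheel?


Complement = opposite side of color wheel = hue + 180°
H' = (191 + 180) mod 360 = 11°
S and L unchanged.
= HSL(11°, 19%, 59%)


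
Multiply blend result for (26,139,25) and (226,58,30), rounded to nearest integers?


Multiply: C = A×B/255, rounded to nearest integer
R: 26×226/255 = 5876/255 ≈ 23.043 → 23
G: 139×58/255 = 8062/255 ≈ 31.616 → 32
B: 25×30/255 = 750/255 ≈ 2.941 → 3
= RGB(23, 32, 3)


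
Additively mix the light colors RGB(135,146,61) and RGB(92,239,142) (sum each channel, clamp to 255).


Additive: each channel = min(255, C₁+C₂)
R: 135+92 = 227 → 227
G: 146+239 = 385 → 255
B: 61+142 = 203 → 203
= RGB(227, 255, 203)


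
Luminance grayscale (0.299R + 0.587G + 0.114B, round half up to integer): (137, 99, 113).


Gray = 0.299×R + 0.587×G + 0.114×B
Gray = 0.299×137 + 0.587×99 + 0.114×113
Gray = 40.963 + 58.113 + 12.882
Gray = 111.958 → round half up → 112
Gray = 112


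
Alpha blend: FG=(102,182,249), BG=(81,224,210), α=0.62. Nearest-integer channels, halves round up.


C = α×F + (1-α)×B, with 1-α = 0.38
R: 0.62×102 + 0.38×81 = 63.24 + 30.78 = 94.02 → 94
G: 0.62×182 + 0.38×224 = 112.84 + 85.12 = 197.96 → 198
B: 0.62×249 + 0.38×210 = 154.38 + 79.80 = 234.18 → 234
= RGB(94, 198, 234)


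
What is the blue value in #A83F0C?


Color: #A83F0C
R = A8 = 168
G = 3F = 63
B = 0C = 12
Blue = 12


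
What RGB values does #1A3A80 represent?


1A → 26 (R)
3A → 58 (G)
80 → 128 (B)
= RGB(26, 58, 128)


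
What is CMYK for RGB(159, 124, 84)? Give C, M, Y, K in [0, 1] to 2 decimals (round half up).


R'=159/255≈0.6235, G'=124/255≈0.4863, B'=84/255≈0.3294
K = 1 - max(R',G',B') = 1 - 159/255 = 96/255 = 0.37647… → 0.38
(1-R'-K)/(1-K) simplifies to (max-R)/max with max = 159:
C = (159-159)/159 = 0/159 = 0 → 0.00
M = (159-124)/159 = 35/159 = 0.22012… → 0.22
Y = (159-84)/159 = 75/159 = 0.47169… → 0.47
= CMYK(0.00, 0.22, 0.47, 0.38)


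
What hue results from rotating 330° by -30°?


New hue = (H + rotation) mod 360
New hue = (330 -30) mod 360
= 300 mod 360
= 300°


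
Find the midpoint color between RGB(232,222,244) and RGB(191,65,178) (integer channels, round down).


Midpoint: each channel = ⌊(C₁+C₂)/2⌋
R: ⌊(232+191)/2⌋ = 211
G: ⌊(222+65)/2⌋ = 143
B: ⌊(244+178)/2⌋ = 211
= RGB(211, 143, 211)


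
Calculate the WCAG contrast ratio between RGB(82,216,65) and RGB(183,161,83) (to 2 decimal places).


Linearize each sRGB channel c=v/255: c/12.92 if c ≤ 0.04045 else ((c+0.055)/1.055)^2.4
L = 0.2126×R_lin + 0.7152×G_lin + 0.0722×B_lin
Color 1 (82,216,65):
  R=82: 82/255≈0.3216 > 0.04045 → ((0.3216+0.055)/1.055)^2.4 ≈ 0.08438
  G=216: 216/255≈0.8471 > 0.04045 → ((0.8471+0.055)/1.055)^2.4 ≈ 0.68669
  B=65: 65/255≈0.2549 > 0.04045 → ((0.2549+0.055)/1.055)^2.4 ≈ 0.05286
  L1 = 0.2126×0.08438 + 0.7152×0.68669 + 0.0722×0.05286 ≈ 0.51287
Color 2 (183,161,83):
  R=183: 183/255≈0.7176 > 0.04045 → ((0.7176+0.055)/1.055)^2.4 ≈ 0.47353
  G=161: 161/255≈0.6314 > 0.04045 → ((0.6314+0.055)/1.055)^2.4 ≈ 0.35640
  B=83: 83/255≈0.3255 > 0.04045 → ((0.3255+0.055)/1.055)^2.4 ≈ 0.08650
  L2 = 0.2126×0.47353 + 0.7152×0.35640 + 0.0722×0.08650 ≈ 0.36182
Lighter = 0.51287, Darker = 0.36182
Ratio = (L_lighter + 0.05) / (L_darker + 0.05)
Ratio = (0.51287 + 0.05) / (0.36182 + 0.05) = 0.56287 / 0.41182 ≈ 1.3668
Ratio ≈ 1.37:1


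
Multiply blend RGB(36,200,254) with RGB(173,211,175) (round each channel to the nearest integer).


Multiply: C = A×B/255, rounded to nearest integer
R: 36×173/255 = 6228/255 ≈ 24.424 → 24
G: 200×211/255 = 42200/255 ≈ 165.490 → 165
B: 254×175/255 = 44450/255 ≈ 174.314 → 174
= RGB(24, 165, 174)


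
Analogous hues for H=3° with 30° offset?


Base hue: 3°
Left analog: (3 - 30) mod 360 = 333°
Right analog: (3 + 30) mod 360 = 33°
Analogous hues = 333° and 33°


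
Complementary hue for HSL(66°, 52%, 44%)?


Complement = opposite side of color wheel = hue + 180°
H' = (66 + 180) mod 360 = 246°
S and L unchanged.
= HSL(246°, 52%, 44%)


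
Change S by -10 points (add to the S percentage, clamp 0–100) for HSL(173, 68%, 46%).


Original S = 68%
Adjustment = -10 percentage points
New S = 68 + (-10) = 58
Clamp to [0, 100] → 58
= HSL(173°, 58%, 46%)


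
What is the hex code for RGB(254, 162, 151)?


R = 254 → FE (hex)
G = 162 → A2 (hex)
B = 151 → 97 (hex)
Hex = #FEA297


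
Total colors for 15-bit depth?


Colors = 2^bits = 2^15
= 32,768 colors


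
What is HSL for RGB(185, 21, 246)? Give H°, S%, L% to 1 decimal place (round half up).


Normalize: R'=185/255≈0.7255, G'=21/255≈0.0824, B'=246/255≈0.9647
Max=246/255, Min=21/255, Δ=Max-Min=225/255
L = (Max+Min)/2 = (246+21)/510 = 267/510 = 0.52352… → L = 52.4%
L > 0.5 → S = Δ/(2-Max-Min) = 225/(510-246-21) = 225/243 = 0.92592… → S = 92.6%
(the 1/255 factors cancel in S and H, so raw channel differences can be used)
Max is B' → H = 60 × ((R-G)/Δ + 4) = 60 × ((185-21)/225 + 4)
  164/225 + 4 = 0.7288… + 4 = 4.7288…
  H = 60 × 4.7288… = 283.733…° → H = 283.7°
= HSL(283.7°, 92.6%, 52.4%)


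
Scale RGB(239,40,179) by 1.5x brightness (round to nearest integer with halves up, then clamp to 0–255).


Multiply each channel by 1.5, round half up, clamp to [0, 255]
R: 239×1.5 = 358.5 → round → 359 → clamp → 255
G: 40×1.5 = 60
B: 179×1.5 = 268.5 → round → 269 → clamp → 255
= RGB(255, 60, 255)


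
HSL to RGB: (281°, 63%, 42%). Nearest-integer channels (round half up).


H=281°, S=0.63, L=0.42
C = (1-|2L-1|)×S = (1-|-0.16|)×0.63 = 0.5292
H' = H/60 = 281/60 ≈ 4.6833; X = C×(1-|H' mod 2 - 1|) = 0.36162
m = L - C/2 = 0.42 - 0.2646 = 0.1554
Sector ⌊H'⌋ = 4 → (R',G',B') = (0.36162, 0.0, 0.5292)
RGB = ((R'+m)×255, (G'+m)×255, (B'+m)×255) = (131.8401, 39.627, 174.573)
Round half up → RGB(132, 40, 175)


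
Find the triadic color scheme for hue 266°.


Triadic: equally spaced at 120° intervals
H1 = 266°
H2 = (266 + 120) mod 360 = 26°
H3 = (266 + 240) mod 360 = 146°
Triadic = 266°, 26°, 146°


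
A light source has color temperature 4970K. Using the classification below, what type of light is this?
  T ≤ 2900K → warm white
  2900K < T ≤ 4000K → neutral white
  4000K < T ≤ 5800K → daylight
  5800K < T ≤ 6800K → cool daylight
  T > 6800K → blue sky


Temperature: 4970K
4000K < 4970K ≤ 5800K → daylight
Classification: daylight


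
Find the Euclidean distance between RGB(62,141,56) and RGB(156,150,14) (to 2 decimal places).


d = √[(R₁-R₂)² + (G₁-G₂)² + (B₁-B₂)²]
d = √[(62-156)² + (141-150)² + (56-14)²]
d = √[8836 + 81 + 1764]
d = √10681
d ≈ 103.35


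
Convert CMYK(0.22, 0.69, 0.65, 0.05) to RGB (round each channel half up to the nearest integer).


R = 255 × (1-C) × (1-K) = 255 × 0.78 × 0.95 = 188.955 → 189
G = 255 × (1-M) × (1-K) = 255 × 0.31 × 0.95 = 75.0975 → 75
B = 255 × (1-Y) × (1-K) = 255 × 0.35 × 0.95 = 84.7875 → 85
= RGB(189, 75, 85)


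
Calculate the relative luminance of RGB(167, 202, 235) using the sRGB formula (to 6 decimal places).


Linearize each channel (sRGB transfer function): c = v/255; c_lin = c/12.92 if c ≤ 0.04045, else ((c+0.055)/1.055)^2.4
  R: 167/255 ≈ 0.654902 > 0.04045 → ((0.654902+0.055)/1.055)^2.4 ≈ 0.386429
  G: 202/255 ≈ 0.792157 > 0.04045 → ((0.792157+0.055)/1.055)^2.4 ≈ 0.590619
  B: 235/255 ≈ 0.921569 > 0.04045 → ((0.921569+0.055)/1.055)^2.4 ≈ 0.830770
R_lin = 0.386429, G_lin = 0.590619, B_lin = 0.830770
L = 0.2126×R + 0.7152×G + 0.0722×B
L = 0.2126×0.386429 + 0.7152×0.590619 + 0.0722×0.830770
L ≈ 0.564547


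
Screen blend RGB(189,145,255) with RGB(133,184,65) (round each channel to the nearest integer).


Screen: C = 255 - (255-A)×(255-B)/255, rounded to nearest integer
R: 255 - (255-189)×(255-133)/255 = 255 - 8052/255 ≈ 255 - 31.576 = 223.424 → 223
G: 255 - (255-145)×(255-184)/255 = 255 - 7810/255 ≈ 255 - 30.627 = 224.373 → 224
B: 255 - (255-255)×(255-65)/255 = 255 - 0/255 ≈ 255 - 0.000 = 255.000 → 255
= RGB(223, 224, 255)


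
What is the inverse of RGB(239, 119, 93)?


Invert: (255-R, 255-G, 255-B)
R: 255-239 = 16
G: 255-119 = 136
B: 255-93 = 162
= RGB(16, 136, 162)


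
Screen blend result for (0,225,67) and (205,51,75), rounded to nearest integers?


Screen: C = 255 - (255-A)×(255-B)/255, rounded to nearest integer
R: 255 - (255-0)×(255-205)/255 = 255 - 12750/255 ≈ 255 - 50.000 = 205.000 → 205
G: 255 - (255-225)×(255-51)/255 = 255 - 6120/255 ≈ 255 - 24.000 = 231.000 → 231
B: 255 - (255-67)×(255-75)/255 = 255 - 33840/255 ≈ 255 - 132.706 = 122.294 → 122
= RGB(205, 231, 122)


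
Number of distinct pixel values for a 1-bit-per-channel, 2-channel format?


Total bits = 1 bits/channel × 2 channels = 2 bits
Distinct pixel values = 2^2
= 4 pixel values


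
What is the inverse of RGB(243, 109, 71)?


Invert: (255-R, 255-G, 255-B)
R: 255-243 = 12
G: 255-109 = 146
B: 255-71 = 184
= RGB(12, 146, 184)


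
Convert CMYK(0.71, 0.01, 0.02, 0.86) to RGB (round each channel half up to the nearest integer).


R = 255 × (1-C) × (1-K) = 255 × 0.29 × 0.14 = 10.353 → 10
G = 255 × (1-M) × (1-K) = 255 × 0.99 × 0.14 = 35.343 → 35
B = 255 × (1-Y) × (1-K) = 255 × 0.98 × 0.14 = 34.986 → 35
= RGB(10, 35, 35)


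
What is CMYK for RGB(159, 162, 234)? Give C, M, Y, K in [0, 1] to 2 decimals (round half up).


R'=159/255≈0.6235, G'=162/255≈0.6353, B'=234/255≈0.9176
K = 1 - max(R',G',B') = 1 - 234/255 = 21/255 = 0.08235… → 0.08
(1-R'-K)/(1-K) simplifies to (max-R)/max with max = 234:
C = (234-159)/234 = 75/234 = 0.32051… → 0.32
M = (234-162)/234 = 72/234 = 0.30769… → 0.31
Y = (234-234)/234 = 0/234 = 0 → 0.00
= CMYK(0.32, 0.31, 0.00, 0.08)


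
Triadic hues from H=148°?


Triadic: equally spaced at 120° intervals
H1 = 148°
H2 = (148 + 120) mod 360 = 268°
H3 = (148 + 240) mod 360 = 28°
Triadic = 148°, 268°, 28°


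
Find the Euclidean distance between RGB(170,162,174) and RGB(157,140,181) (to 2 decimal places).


d = √[(R₁-R₂)² + (G₁-G₂)² + (B₁-B₂)²]
d = √[(170-157)² + (162-140)² + (174-181)²]
d = √[169 + 484 + 49]
d = √702
d ≈ 26.50


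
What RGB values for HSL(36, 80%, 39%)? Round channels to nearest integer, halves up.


H=36°, S=0.80, L=0.39
C = (1-|2L-1|)×S = (1-|-0.22|)×0.80 = 0.624
H' = H/60 = 36/60 ≈ 0.6000; X = C×(1-|H' mod 2 - 1|) = 0.3744
m = L - C/2 = 0.39 - 0.312 = 0.078
Sector ⌊H'⌋ = 0 → (R',G',B') = (0.624, 0.3744, 0.0)
RGB = ((R'+m)×255, (G'+m)×255, (B'+m)×255) = (179.01, 115.362, 19.89)
Round half up → RGB(179, 115, 20)


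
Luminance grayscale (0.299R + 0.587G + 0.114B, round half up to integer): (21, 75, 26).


Gray = 0.299×R + 0.587×G + 0.114×B
Gray = 0.299×21 + 0.587×75 + 0.114×26
Gray = 6.279 + 44.025 + 2.964
Gray = 53.268 → round half up → 53
Gray = 53


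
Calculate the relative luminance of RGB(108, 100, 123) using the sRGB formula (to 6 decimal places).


Linearize each channel (sRGB transfer function): c = v/255; c_lin = c/12.92 if c ≤ 0.04045, else ((c+0.055)/1.055)^2.4
  R: 108/255 ≈ 0.423529 > 0.04045 → ((0.423529+0.055)/1.055)^2.4 ≈ 0.149960
  G: 100/255 ≈ 0.392157 > 0.04045 → ((0.392157+0.055)/1.055)^2.4 ≈ 0.127438
  B: 123/255 ≈ 0.482353 > 0.04045 → ((0.482353+0.055)/1.055)^2.4 ≈ 0.198069
R_lin = 0.149960, G_lin = 0.127438, B_lin = 0.198069
L = 0.2126×R + 0.7152×G + 0.0722×B
L = 0.2126×0.149960 + 0.7152×0.127438 + 0.0722×0.198069
L ≈ 0.137325


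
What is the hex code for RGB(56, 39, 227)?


R = 56 → 38 (hex)
G = 39 → 27 (hex)
B = 227 → E3 (hex)
Hex = #3827E3


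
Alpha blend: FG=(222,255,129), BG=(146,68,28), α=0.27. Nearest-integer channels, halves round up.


C = α×F + (1-α)×B, with 1-α = 0.73
R: 0.27×222 + 0.73×146 = 59.94 + 106.58 = 166.52 → 167
G: 0.27×255 + 0.73×68 = 68.85 + 49.64 = 118.49 → 118
B: 0.27×129 + 0.73×28 = 34.83 + 20.44 = 55.27 → 55
= RGB(167, 118, 55)
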